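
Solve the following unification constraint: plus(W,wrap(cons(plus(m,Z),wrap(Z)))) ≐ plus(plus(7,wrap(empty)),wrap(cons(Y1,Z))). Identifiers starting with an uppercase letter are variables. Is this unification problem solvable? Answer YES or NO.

Decompose plus/2: W ≐ plus(7,wrap(empty)),  wrap(cons(plus(m,Z),wrap(Z))) ≐ wrap(cons(Y1,Z)).
Bind W := plus(7,wrap(empty)); no other remaining equation mentions W.
Decompose wrap/1: cons(plus(m,Z),wrap(Z)) ≐ cons(Y1,Z).
Decompose cons/2: plus(m,Z) ≐ Y1,  wrap(Z) ≐ Z.
Bind Y1 := plus(m,Z); no other remaining equation mentions Y1.
Occurs check fails: Z occurs in wrap(Z); the equation Z ≐ wrap(Z) has no finite solution.

NO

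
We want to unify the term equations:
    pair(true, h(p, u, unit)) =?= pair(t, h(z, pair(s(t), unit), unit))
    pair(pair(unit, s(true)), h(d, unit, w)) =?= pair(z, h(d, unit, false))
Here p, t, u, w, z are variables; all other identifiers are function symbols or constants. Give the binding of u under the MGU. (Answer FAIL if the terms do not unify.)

Decompose pair/2: true =?= t,  h(p, u, unit) =?= h(z, pair(s(t), unit), unit).
Bind t := true; substituting into the one remaining equation that mentions t gives: h(p, u, unit) =?= h(z, pair(s(true), unit), unit).
Decompose h/3: p =?= z,  u =?= pair(s(true), unit),  unit =?= unit.
Bind p := z; no other remaining equation mentions p.
Bind u := pair(s(true), unit); no other remaining equation mentions u.
Delete trivial equation unit =?= unit.
Decompose pair/2: pair(unit, s(true)) =?= z,  h(d, unit, w) =?= h(d, unit, false).
Bind z := pair(unit, s(true)); no other remaining equation mentions z. Substituting into the earlier binding gives p := pair(unit, s(true)).
Decompose h/3: d =?= d,  unit =?= unit,  w =?= false.
Delete trivial equation d =?= d.
Delete trivial equation unit =?= unit.
Bind w := false.
MGU = { t -> true, p -> pair(unit, s(true)), u -> pair(s(true), unit), z -> pair(unit, s(true)), w -> false }, so u -> pair(s(true), unit).

pair(s(true), unit)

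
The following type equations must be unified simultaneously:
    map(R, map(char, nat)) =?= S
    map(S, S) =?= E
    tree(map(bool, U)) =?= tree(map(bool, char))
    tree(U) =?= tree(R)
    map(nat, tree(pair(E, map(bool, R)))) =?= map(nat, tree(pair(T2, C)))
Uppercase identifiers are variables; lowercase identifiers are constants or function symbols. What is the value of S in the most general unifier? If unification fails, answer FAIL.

map(char, map(char, nat))

Bind S := map(R, map(char, nat)); substituting into the one remaining equation that mentions S gives: map(map(R, map(char, nat)), map(R, map(char, nat))) =?= E.
Bind E := map(map(R, map(char, nat)), map(R, map(char, nat))); substituting into the one remaining equation that mentions E gives: map(nat, tree(pair(map(map(R, map(char, nat)), map(R, map(char, nat))), map(bool, R)))) =?= map(nat, tree(pair(T2, C))).
Decompose tree/1: map(bool, U) =?= map(bool, char).
Decompose map/2: bool =?= bool,  U =?= char.
Delete trivial equation bool =?= bool.
Bind U := char; substituting into the one remaining equation that mentions U gives: tree(char) =?= tree(R).
Decompose tree/1: char =?= R.
Bind R := char; substituting into the remaining equation gives: map(nat, tree(pair(map(map(char, map(char, nat)), map(char, map(char, nat))), map(bool, char)))) =?= map(nat, tree(pair(T2, C))). Substituting into the earlier bindings gives S := map(char, map(char, nat)), E := map(map(char, map(char, nat)), map(char, map(char, nat))).
Decompose map/2: nat =?= nat,  tree(pair(map(map(char, map(char, nat)), map(char, map(char, nat))), map(bool, char))) =?= tree(pair(T2, C)).
Delete trivial equation nat =?= nat.
Decompose tree/1: pair(map(map(char, map(char, nat)), map(char, map(char, nat))), map(bool, char)) =?= pair(T2, C).
Decompose pair/2: map(map(char, map(char, nat)), map(char, map(char, nat))) =?= T2,  map(bool, char) =?= C.
Bind T2 := map(map(char, map(char, nat)), map(char, map(char, nat))); no other remaining equation mentions T2.
Bind C := map(bool, char).
MGU = { S -> map(char, map(char, nat)), E -> map(map(char, map(char, nat)), map(char, map(char, nat))), U -> char, R -> char, T2 -> map(map(char, map(char, nat)), map(char, map(char, nat))), C -> map(bool, char) }, so S -> map(char, map(char, nat)).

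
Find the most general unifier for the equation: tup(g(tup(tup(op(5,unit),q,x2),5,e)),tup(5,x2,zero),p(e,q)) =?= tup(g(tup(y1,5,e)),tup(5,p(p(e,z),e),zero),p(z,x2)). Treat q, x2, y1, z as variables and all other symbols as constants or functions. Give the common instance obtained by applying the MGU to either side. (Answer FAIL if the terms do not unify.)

Decompose tup/3: g(tup(tup(op(5,unit),q,x2),5,e)) =?= g(tup(y1,5,e)),  tup(5,x2,zero) =?= tup(5,p(p(e,z),e),zero),  p(e,q) =?= p(z,x2).
Decompose g/1: tup(tup(op(5,unit),q,x2),5,e) =?= tup(y1,5,e).
Decompose tup/3: tup(op(5,unit),q,x2) =?= y1,  5 =?= 5,  e =?= e.
Bind y1 := tup(op(5,unit),q,x2); no other remaining equation mentions y1.
Delete trivial equation 5 =?= 5.
Delete trivial equation e =?= e.
Decompose tup/3: 5 =?= 5,  x2 =?= p(p(e,z),e),  zero =?= zero.
Delete trivial equation 5 =?= 5.
Bind x2 := p(p(e,z),e); substituting into the one remaining equation that mentions x2 gives: p(e,q) =?= p(z,p(p(e,z),e)). Substituting into the earlier binding gives y1 := tup(op(5,unit),q,p(p(e,z),e)).
Delete trivial equation zero =?= zero.
Decompose p/2: e =?= z,  q =?= p(p(e,z),e).
Bind z := e; substituting into the remaining equation gives: q =?= p(p(e,e),e). Substituting into the earlier bindings gives y1 := tup(op(5,unit),q,p(p(e,e),e)), x2 := p(p(e,e),e).
Bind q := p(p(e,e),e). Substituting into the earlier binding gives y1 := tup(op(5,unit),p(p(e,e),e),p(p(e,e),e)).
Applying the MGU to either side gives tup(g(tup(tup(op(5,unit),p(p(e,e),e),p(p(e,e),e)),5,e)),tup(5,p(p(e,e),e),zero),p(e,p(p(e,e),e))).

tup(g(tup(tup(op(5,unit),p(p(e,e),e),p(p(e,e),e)),5,e)),tup(5,p(p(e,e),e),zero),p(e,p(p(e,e),e)))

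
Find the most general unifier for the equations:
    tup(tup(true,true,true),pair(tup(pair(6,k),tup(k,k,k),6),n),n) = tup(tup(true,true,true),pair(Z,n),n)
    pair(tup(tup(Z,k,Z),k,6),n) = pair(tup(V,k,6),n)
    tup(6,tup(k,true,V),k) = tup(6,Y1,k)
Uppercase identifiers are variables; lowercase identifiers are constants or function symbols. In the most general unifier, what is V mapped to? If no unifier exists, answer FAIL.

Decompose tup/3: tup(true,true,true) = tup(true,true,true),  pair(tup(pair(6,k),tup(k,k,k),6),n) = pair(Z,n),  n = n.
Delete trivial equation tup(true,true,true) = tup(true,true,true).
Decompose pair/2: tup(pair(6,k),tup(k,k,k),6) = Z,  n = n.
Bind Z := tup(pair(6,k),tup(k,k,k),6); substituting into the one remaining equation that mentions Z gives: pair(tup(tup(tup(pair(6,k),tup(k,k,k),6),k,tup(pair(6,k),tup(k,k,k),6)),k,6),n) = pair(tup(V,k,6),n).
Delete trivial equation n = n.
Delete trivial equation n = n.
Decompose pair/2: tup(tup(tup(pair(6,k),tup(k,k,k),6),k,tup(pair(6,k),tup(k,k,k),6)),k,6) = tup(V,k,6),  n = n.
Decompose tup/3: tup(tup(pair(6,k),tup(k,k,k),6),k,tup(pair(6,k),tup(k,k,k),6)) = V,  k = k,  6 = 6.
Bind V := tup(tup(pair(6,k),tup(k,k,k),6),k,tup(pair(6,k),tup(k,k,k),6)); substituting into the one remaining equation that mentions V gives: tup(6,tup(k,true,tup(tup(pair(6,k),tup(k,k,k),6),k,tup(pair(6,k),tup(k,k,k),6))),k) = tup(6,Y1,k).
Delete trivial equation k = k.
Delete trivial equation 6 = 6.
Delete trivial equation n = n.
Decompose tup/3: 6 = 6,  tup(k,true,tup(tup(pair(6,k),tup(k,k,k),6),k,tup(pair(6,k),tup(k,k,k),6))) = Y1,  k = k.
Delete trivial equation 6 = 6.
Bind Y1 := tup(k,true,tup(tup(pair(6,k),tup(k,k,k),6),k,tup(pair(6,k),tup(k,k,k),6))); no other remaining equation mentions Y1.
Delete trivial equation k = k.
MGU = { Z -> tup(pair(6,k),tup(k,k,k),6), V -> tup(tup(pair(6,k),tup(k,k,k),6),k,tup(pair(6,k),tup(k,k,k),6)), Y1 -> tup(k,true,tup(tup(pair(6,k),tup(k,k,k),6),k,tup(pair(6,k),tup(k,k,k),6))) }, so V -> tup(tup(pair(6,k),tup(k,k,k),6),k,tup(pair(6,k),tup(k,k,k),6)).

tup(tup(pair(6,k),tup(k,k,k),6),k,tup(pair(6,k),tup(k,k,k),6))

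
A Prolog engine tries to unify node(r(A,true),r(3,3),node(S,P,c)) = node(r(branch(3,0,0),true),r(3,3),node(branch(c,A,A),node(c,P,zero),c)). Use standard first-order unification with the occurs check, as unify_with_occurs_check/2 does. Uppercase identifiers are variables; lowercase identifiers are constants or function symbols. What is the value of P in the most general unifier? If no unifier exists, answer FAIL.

FAIL

Decompose node/3: r(A,true) = r(branch(3,0,0),true),  r(3,3) = r(3,3),  node(S,P,c) = node(branch(c,A,A),node(c,P,zero),c).
Decompose r/2: A = branch(3,0,0),  true = true.
Bind A := branch(3,0,0); substituting into the one remaining equation that mentions A gives: node(S,P,c) = node(branch(c,branch(3,0,0),branch(3,0,0)),node(c,P,zero),c).
Delete trivial equation true = true.
Delete trivial equation r(3,3) = r(3,3).
Decompose node/3: S = branch(c,branch(3,0,0),branch(3,0,0)),  P = node(c,P,zero),  c = c.
Bind S := branch(c,branch(3,0,0),branch(3,0,0)); no other remaining equation mentions S.
Occurs check fails: P occurs in node(c,P,zero); the equation P = node(c,P,zero) has no finite solution.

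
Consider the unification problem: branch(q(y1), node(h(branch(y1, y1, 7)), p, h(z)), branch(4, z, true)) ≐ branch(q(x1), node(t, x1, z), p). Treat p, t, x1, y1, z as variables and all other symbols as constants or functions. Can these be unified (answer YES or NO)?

NO

Decompose branch/3: q(y1) ≐ q(x1),  node(h(branch(y1, y1, 7)), p, h(z)) ≐ node(t, x1, z),  branch(4, z, true) ≐ p.
Decompose q/1: y1 ≐ x1.
Bind y1 := x1; substituting into the one remaining equation that mentions y1 gives: node(h(branch(x1, x1, 7)), p, h(z)) ≐ node(t, x1, z).
Decompose node/3: h(branch(x1, x1, 7)) ≐ t,  p ≐ x1,  h(z) ≐ z.
Bind t := h(branch(x1, x1, 7)); no other remaining equation mentions t.
Bind p := x1; substituting into the one remaining equation that mentions p gives: branch(4, z, true) ≐ x1.
Occurs check fails: z occurs in h(z); the equation z ≐ h(z) has no finite solution.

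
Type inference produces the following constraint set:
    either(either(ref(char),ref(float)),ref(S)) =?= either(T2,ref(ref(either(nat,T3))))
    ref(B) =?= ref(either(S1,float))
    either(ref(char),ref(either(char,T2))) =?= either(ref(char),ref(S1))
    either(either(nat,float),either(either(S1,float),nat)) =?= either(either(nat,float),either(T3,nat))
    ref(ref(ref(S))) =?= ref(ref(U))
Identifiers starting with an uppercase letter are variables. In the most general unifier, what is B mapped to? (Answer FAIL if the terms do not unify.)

either(either(char,either(ref(char),ref(float))),float)

Decompose either/2: either(ref(char),ref(float)) =?= T2,  ref(S) =?= ref(ref(either(nat,T3))).
Bind T2 := either(ref(char),ref(float)); substituting into the one remaining equation that mentions T2 gives: either(ref(char),ref(either(char,either(ref(char),ref(float))))) =?= either(ref(char),ref(S1)).
Decompose ref/1: S =?= ref(either(nat,T3)).
Bind S := ref(either(nat,T3)); substituting into the one remaining equation that mentions S gives: ref(ref(ref(ref(either(nat,T3))))) =?= ref(ref(U)).
Decompose ref/1: B =?= either(S1,float).
Bind B := either(S1,float); no other remaining equation mentions B.
Decompose either/2: ref(char) =?= ref(char),  ref(either(char,either(ref(char),ref(float)))) =?= ref(S1).
Delete trivial equation ref(char) =?= ref(char).
Decompose ref/1: either(char,either(ref(char),ref(float))) =?= S1.
Bind S1 := either(char,either(ref(char),ref(float))); substituting into the one remaining equation that mentions S1 gives: either(either(nat,float),either(either(either(char,either(ref(char),ref(float))),float),nat)) =?= either(either(nat,float),either(T3,nat)). Substituting into the earlier binding gives B := either(either(char,either(ref(char),ref(float))),float).
Decompose either/2: either(nat,float) =?= either(nat,float),  either(either(either(char,either(ref(char),ref(float))),float),nat) =?= either(T3,nat).
Delete trivial equation either(nat,float) =?= either(nat,float).
Decompose either/2: either(either(char,either(ref(char),ref(float))),float) =?= T3,  nat =?= nat.
Bind T3 := either(either(char,either(ref(char),ref(float))),float); substituting into the one remaining equation that mentions T3 gives: ref(ref(ref(ref(either(nat,either(either(char,either(ref(char),ref(float))),float)))))) =?= ref(ref(U)). Substituting into the earlier binding gives S := ref(either(nat,either(either(char,either(ref(char),ref(float))),float))).
Delete trivial equation nat =?= nat.
Decompose ref/1: ref(ref(ref(either(nat,either(either(char,either(ref(char),ref(float))),float))))) =?= ref(U).
Decompose ref/1: ref(ref(either(nat,either(either(char,either(ref(char),ref(float))),float)))) =?= U.
Bind U := ref(ref(either(nat,either(either(char,either(ref(char),ref(float))),float)))).
MGU = { T2 ↦ either(ref(char),ref(float)), S ↦ ref(either(nat,either(either(char,either(ref(char),ref(float))),float))), B ↦ either(either(char,either(ref(char),ref(float))),float), S1 ↦ either(char,either(ref(char),ref(float))), T3 ↦ either(either(char,either(ref(char),ref(float))),float), U ↦ ref(ref(either(nat,either(either(char,either(ref(char),ref(float))),float)))) }, so B ↦ either(either(char,either(ref(char),ref(float))),float).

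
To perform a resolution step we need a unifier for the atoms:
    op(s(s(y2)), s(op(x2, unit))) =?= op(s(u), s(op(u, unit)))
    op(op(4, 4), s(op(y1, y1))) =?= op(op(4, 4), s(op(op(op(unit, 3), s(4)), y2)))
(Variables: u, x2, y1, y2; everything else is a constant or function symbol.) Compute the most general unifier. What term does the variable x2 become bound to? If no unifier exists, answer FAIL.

s(op(op(unit, 3), s(4)))

Decompose op/2: s(s(y2)) =?= s(u),  s(op(x2, unit)) =?= s(op(u, unit)).
Decompose s/1: s(y2) =?= u.
Bind u := s(y2); substituting into the one remaining equation that mentions u gives: s(op(x2, unit)) =?= s(op(s(y2), unit)).
Decompose s/1: op(x2, unit) =?= op(s(y2), unit).
Decompose op/2: x2 =?= s(y2),  unit =?= unit.
Bind x2 := s(y2); no other remaining equation mentions x2.
Delete trivial equation unit =?= unit.
Decompose op/2: op(4, 4) =?= op(4, 4),  s(op(y1, y1)) =?= s(op(op(op(unit, 3), s(4)), y2)).
Delete trivial equation op(4, 4) =?= op(4, 4).
Decompose s/1: op(y1, y1) =?= op(op(op(unit, 3), s(4)), y2).
Decompose op/2: y1 =?= op(op(unit, 3), s(4)),  y1 =?= y2.
Bind y1 := op(op(unit, 3), s(4)); substituting into the remaining equation gives: op(op(unit, 3), s(4)) =?= y2.
Bind y2 := op(op(unit, 3), s(4)). Substituting into the earlier bindings gives u := s(op(op(unit, 3), s(4))), x2 := s(op(op(unit, 3), s(4))).
MGU = { u := s(op(op(unit, 3), s(4))), x2 := s(op(op(unit, 3), s(4))), y1 := op(op(unit, 3), s(4)), y2 := op(op(unit, 3), s(4)) }, so x2 := s(op(op(unit, 3), s(4))).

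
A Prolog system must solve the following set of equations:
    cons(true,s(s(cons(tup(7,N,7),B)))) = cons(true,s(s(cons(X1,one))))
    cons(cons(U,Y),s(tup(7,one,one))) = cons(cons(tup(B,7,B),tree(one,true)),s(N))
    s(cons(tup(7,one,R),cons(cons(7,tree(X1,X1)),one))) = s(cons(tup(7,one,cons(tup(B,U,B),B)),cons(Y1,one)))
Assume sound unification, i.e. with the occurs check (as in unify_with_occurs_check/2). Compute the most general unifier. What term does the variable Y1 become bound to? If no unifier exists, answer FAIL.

Decompose cons/2: true = true,  s(s(cons(tup(7,N,7),B))) = s(s(cons(X1,one))).
Delete trivial equation true = true.
Decompose s/1: s(cons(tup(7,N,7),B)) = s(cons(X1,one)).
Decompose s/1: cons(tup(7,N,7),B) = cons(X1,one).
Decompose cons/2: tup(7,N,7) = X1,  B = one.
Bind X1 := tup(7,N,7); substituting into the one remaining equation that mentions X1 gives: s(cons(tup(7,one,R),cons(cons(7,tree(tup(7,N,7),tup(7,N,7))),one))) = s(cons(tup(7,one,cons(tup(B,U,B),B)),cons(Y1,one))).
Bind B := one; substituting into the remaining equations gives: cons(cons(U,Y),s(tup(7,one,one))) = cons(cons(tup(one,7,one),tree(one,true)),s(N)),  s(cons(tup(7,one,R),cons(cons(7,tree(tup(7,N,7),tup(7,N,7))),one))) = s(cons(tup(7,one,cons(tup(one,U,one),one)),cons(Y1,one))).
Decompose cons/2: cons(U,Y) = cons(tup(one,7,one),tree(one,true)),  s(tup(7,one,one)) = s(N).
Decompose cons/2: U = tup(one,7,one),  Y = tree(one,true).
Bind U := tup(one,7,one); substituting into the one remaining equation that mentions U gives: s(cons(tup(7,one,R),cons(cons(7,tree(tup(7,N,7),tup(7,N,7))),one))) = s(cons(tup(7,one,cons(tup(one,tup(one,7,one),one),one)),cons(Y1,one))).
Bind Y := tree(one,true); no other remaining equation mentions Y.
Decompose s/1: tup(7,one,one) = N.
Bind N := tup(7,one,one); substituting into the remaining equation gives: s(cons(tup(7,one,R),cons(cons(7,tree(tup(7,tup(7,one,one),7),tup(7,tup(7,one,one),7))),one))) = s(cons(tup(7,one,cons(tup(one,tup(one,7,one),one),one)),cons(Y1,one))). Substituting into the earlier binding gives X1 := tup(7,tup(7,one,one),7).
Decompose s/1: cons(tup(7,one,R),cons(cons(7,tree(tup(7,tup(7,one,one),7),tup(7,tup(7,one,one),7))),one)) = cons(tup(7,one,cons(tup(one,tup(one,7,one),one),one)),cons(Y1,one)).
Decompose cons/2: tup(7,one,R) = tup(7,one,cons(tup(one,tup(one,7,one),one),one)),  cons(cons(7,tree(tup(7,tup(7,one,one),7),tup(7,tup(7,one,one),7))),one) = cons(Y1,one).
Decompose tup/3: 7 = 7,  one = one,  R = cons(tup(one,tup(one,7,one),one),one).
Delete trivial equation 7 = 7.
Delete trivial equation one = one.
Bind R := cons(tup(one,tup(one,7,one),one),one); no other remaining equation mentions R.
Decompose cons/2: cons(7,tree(tup(7,tup(7,one,one),7),tup(7,tup(7,one,one),7))) = Y1,  one = one.
Bind Y1 := cons(7,tree(tup(7,tup(7,one,one),7),tup(7,tup(7,one,one),7))); no other remaining equation mentions Y1.
Delete trivial equation one = one.
MGU = { X1 = tup(7,tup(7,one,one),7), B = one, U = tup(one,7,one), Y = tree(one,true), N = tup(7,one,one), R = cons(tup(one,tup(one,7,one),one),one), Y1 = cons(7,tree(tup(7,tup(7,one,one),7),tup(7,tup(7,one,one),7))) }, so Y1 = cons(7,tree(tup(7,tup(7,one,one),7),tup(7,tup(7,one,one),7))).

cons(7,tree(tup(7,tup(7,one,one),7),tup(7,tup(7,one,one),7)))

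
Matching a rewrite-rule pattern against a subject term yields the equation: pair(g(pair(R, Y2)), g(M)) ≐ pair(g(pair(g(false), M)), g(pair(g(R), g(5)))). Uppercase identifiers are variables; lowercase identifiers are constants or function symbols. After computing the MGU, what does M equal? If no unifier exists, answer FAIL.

pair(g(g(false)), g(5))

Decompose pair/2: g(pair(R, Y2)) ≐ g(pair(g(false), M)),  g(M) ≐ g(pair(g(R), g(5))).
Decompose g/1: pair(R, Y2) ≐ pair(g(false), M).
Decompose pair/2: R ≐ g(false),  Y2 ≐ M.
Bind R := g(false); substituting into the one remaining equation that mentions R gives: g(M) ≐ g(pair(g(g(false)), g(5))).
Bind Y2 := M; no other remaining equation mentions Y2.
Decompose g/1: M ≐ pair(g(g(false)), g(5)).
Bind M := pair(g(g(false)), g(5)). Substituting into the earlier binding gives Y2 := pair(g(g(false)), g(5)).
MGU = { R := g(false), Y2 := pair(g(g(false)), g(5)), M := pair(g(g(false)), g(5)) }, so M := pair(g(g(false)), g(5)).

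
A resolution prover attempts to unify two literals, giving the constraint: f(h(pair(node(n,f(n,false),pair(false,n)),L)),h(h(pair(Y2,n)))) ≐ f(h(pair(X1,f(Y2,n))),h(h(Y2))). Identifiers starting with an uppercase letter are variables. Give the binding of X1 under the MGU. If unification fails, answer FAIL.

FAIL

Decompose f/2: h(pair(node(n,f(n,false),pair(false,n)),L)) ≐ h(pair(X1,f(Y2,n))),  h(h(pair(Y2,n))) ≐ h(h(Y2)).
Decompose h/1: pair(node(n,f(n,false),pair(false,n)),L) ≐ pair(X1,f(Y2,n)).
Decompose pair/2: node(n,f(n,false),pair(false,n)) ≐ X1,  L ≐ f(Y2,n).
Bind X1 := node(n,f(n,false),pair(false,n)); no other remaining equation mentions X1.
Bind L := f(Y2,n); no other remaining equation mentions L.
Decompose h/1: h(pair(Y2,n)) ≐ h(Y2).
Decompose h/1: pair(Y2,n) ≐ Y2.
Occurs check fails: Y2 occurs in pair(Y2,n); the equation Y2 ≐ pair(Y2,n) has no finite solution.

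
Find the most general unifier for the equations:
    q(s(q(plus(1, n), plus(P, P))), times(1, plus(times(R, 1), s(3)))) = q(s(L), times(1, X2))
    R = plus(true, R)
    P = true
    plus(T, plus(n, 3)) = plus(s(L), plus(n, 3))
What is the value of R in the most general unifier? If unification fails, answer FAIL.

FAIL

Decompose q/2: s(q(plus(1, n), plus(P, P))) = s(L),  times(1, plus(times(R, 1), s(3))) = times(1, X2).
Decompose s/1: q(plus(1, n), plus(P, P)) = L.
Bind L := q(plus(1, n), plus(P, P)); substituting into the one remaining equation that mentions L gives: plus(T, plus(n, 3)) = plus(s(q(plus(1, n), plus(P, P))), plus(n, 3)).
Decompose times/2: 1 = 1,  plus(times(R, 1), s(3)) = X2.
Delete trivial equation 1 = 1.
Bind X2 := plus(times(R, 1), s(3)); no other remaining equation mentions X2.
Occurs check fails: R occurs in plus(true, R); the equation R = plus(true, R) has no finite solution.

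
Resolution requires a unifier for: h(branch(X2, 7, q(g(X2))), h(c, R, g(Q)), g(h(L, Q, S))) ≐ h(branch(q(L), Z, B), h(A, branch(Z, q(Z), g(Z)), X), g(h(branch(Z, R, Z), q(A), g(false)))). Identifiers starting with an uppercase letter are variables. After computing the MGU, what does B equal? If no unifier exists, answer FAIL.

q(g(q(branch(7, branch(7, q(7), g(7)), 7))))

Decompose h/3: branch(X2, 7, q(g(X2))) ≐ branch(q(L), Z, B),  h(c, R, g(Q)) ≐ h(A, branch(Z, q(Z), g(Z)), X),  g(h(L, Q, S)) ≐ g(h(branch(Z, R, Z), q(A), g(false))).
Decompose branch/3: X2 ≐ q(L),  7 ≐ Z,  q(g(X2)) ≐ B.
Bind X2 := q(L); substituting into the one remaining equation that mentions X2 gives: q(g(q(L))) ≐ B.
Bind Z := 7; substituting into the 2 remaining equations that mention Z gives: h(c, R, g(Q)) ≐ h(A, branch(7, q(7), g(7)), X),  g(h(L, Q, S)) ≐ g(h(branch(7, R, 7), q(A), g(false))).
Bind B := q(g(q(L))); no other remaining equation mentions B.
Decompose h/3: c ≐ A,  R ≐ branch(7, q(7), g(7)),  g(Q) ≐ X.
Bind A := c; substituting into the one remaining equation that mentions A gives: g(h(L, Q, S)) ≐ g(h(branch(7, R, 7), q(c), g(false))).
Bind R := branch(7, q(7), g(7)); substituting into the one remaining equation that mentions R gives: g(h(L, Q, S)) ≐ g(h(branch(7, branch(7, q(7), g(7)), 7), q(c), g(false))).
Bind X := g(Q); no other remaining equation mentions X.
Decompose g/1: h(L, Q, S) ≐ h(branch(7, branch(7, q(7), g(7)), 7), q(c), g(false)).
Decompose h/3: L ≐ branch(7, branch(7, q(7), g(7)), 7),  Q ≐ q(c),  S ≐ g(false).
Bind L := branch(7, branch(7, q(7), g(7)), 7); no other remaining equation mentions L. Substituting into the earlier bindings gives X2 := q(branch(7, branch(7, q(7), g(7)), 7)), B := q(g(q(branch(7, branch(7, q(7), g(7)), 7)))).
Bind Q := q(c); no other remaining equation mentions Q. Substituting into the earlier binding gives X := g(q(c)).
Bind S := g(false).
MGU = { X2 := q(branch(7, branch(7, q(7), g(7)), 7)), Z := 7, B := q(g(q(branch(7, branch(7, q(7), g(7)), 7)))), A := c, R := branch(7, q(7), g(7)), X := g(q(c)), L := branch(7, branch(7, q(7), g(7)), 7), Q := q(c), S := g(false) }, so B := q(g(q(branch(7, branch(7, q(7), g(7)), 7)))).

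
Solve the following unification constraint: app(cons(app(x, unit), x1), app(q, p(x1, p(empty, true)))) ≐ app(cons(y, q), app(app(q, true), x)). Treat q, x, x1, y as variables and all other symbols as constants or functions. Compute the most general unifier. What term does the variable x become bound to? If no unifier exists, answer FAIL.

Decompose app/2: cons(app(x, unit), x1) ≐ cons(y, q),  app(q, p(x1, p(empty, true))) ≐ app(app(q, true), x).
Decompose cons/2: app(x, unit) ≐ y,  x1 ≐ q.
Bind y := app(x, unit); no other remaining equation mentions y.
Bind x1 := q; substituting into the remaining equation gives: app(q, p(q, p(empty, true))) ≐ app(app(q, true), x).
Decompose app/2: q ≐ app(q, true),  p(q, p(empty, true)) ≐ x.
Occurs check fails: q occurs in app(q, true); the equation q ≐ app(q, true) has no finite solution.

FAIL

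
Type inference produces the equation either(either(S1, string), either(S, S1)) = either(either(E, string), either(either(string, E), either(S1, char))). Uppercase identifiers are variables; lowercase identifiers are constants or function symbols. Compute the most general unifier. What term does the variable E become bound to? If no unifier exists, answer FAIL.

Decompose either/2: either(S1, string) = either(E, string),  either(S, S1) = either(either(string, E), either(S1, char)).
Decompose either/2: S1 = E,  string = string.
Bind S1 := E; substituting into the one remaining equation that mentions S1 gives: either(S, E) = either(either(string, E), either(E, char)).
Delete trivial equation string = string.
Decompose either/2: S = either(string, E),  E = either(E, char).
Bind S := either(string, E); no other remaining equation mentions S.
Occurs check fails: E occurs in either(E, char); the equation E = either(E, char) has no finite solution.

FAIL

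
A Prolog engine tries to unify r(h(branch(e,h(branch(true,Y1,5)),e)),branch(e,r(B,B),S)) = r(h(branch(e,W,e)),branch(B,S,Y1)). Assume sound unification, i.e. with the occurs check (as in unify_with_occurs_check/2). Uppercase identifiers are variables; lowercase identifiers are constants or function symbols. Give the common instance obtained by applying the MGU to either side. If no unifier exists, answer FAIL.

Decompose r/2: h(branch(e,h(branch(true,Y1,5)),e)) = h(branch(e,W,e)),  branch(e,r(B,B),S) = branch(B,S,Y1).
Decompose h/1: branch(e,h(branch(true,Y1,5)),e) = branch(e,W,e).
Decompose branch/3: e = e,  h(branch(true,Y1,5)) = W,  e = e.
Delete trivial equation e = e.
Bind W := h(branch(true,Y1,5)); no other remaining equation mentions W.
Delete trivial equation e = e.
Decompose branch/3: e = B,  r(B,B) = S,  S = Y1.
Bind B := e; substituting into the one remaining equation that mentions B gives: r(e,e) = S.
Bind S := r(e,e); substituting into the remaining equation gives: r(e,e) = Y1.
Bind Y1 := r(e,e). Substituting into the earlier binding gives W := h(branch(true,r(e,e),5)).
Applying the MGU to either side gives r(h(branch(e,h(branch(true,r(e,e),5)),e)),branch(e,r(e,e),r(e,e))).

r(h(branch(e,h(branch(true,r(e,e),5)),e)),branch(e,r(e,e),r(e,e)))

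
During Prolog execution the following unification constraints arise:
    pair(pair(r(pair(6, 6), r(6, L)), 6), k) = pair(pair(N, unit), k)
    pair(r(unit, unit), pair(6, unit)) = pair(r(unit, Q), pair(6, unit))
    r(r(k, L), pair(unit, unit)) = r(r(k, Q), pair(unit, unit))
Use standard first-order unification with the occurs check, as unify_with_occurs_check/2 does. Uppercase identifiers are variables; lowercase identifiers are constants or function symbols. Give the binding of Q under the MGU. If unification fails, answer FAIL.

Decompose pair/2: pair(r(pair(6, 6), r(6, L)), 6) = pair(N, unit),  k = k.
Decompose pair/2: r(pair(6, 6), r(6, L)) = N,  6 = unit.
Bind N := r(pair(6, 6), r(6, L)); no other remaining equation mentions N.
Clash: constants 6 and unit differ; no unifier exists.

FAIL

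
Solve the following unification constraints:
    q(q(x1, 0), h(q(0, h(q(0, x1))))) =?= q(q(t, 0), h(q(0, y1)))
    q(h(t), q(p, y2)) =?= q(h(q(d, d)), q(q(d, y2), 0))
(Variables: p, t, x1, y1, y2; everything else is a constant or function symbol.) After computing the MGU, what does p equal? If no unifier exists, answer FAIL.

q(d, 0)

Decompose q/2: q(x1, 0) =?= q(t, 0),  h(q(0, h(q(0, x1)))) =?= h(q(0, y1)).
Decompose q/2: x1 =?= t,  0 =?= 0.
Bind x1 := t; substituting into the one remaining equation that mentions x1 gives: h(q(0, h(q(0, t)))) =?= h(q(0, y1)).
Delete trivial equation 0 =?= 0.
Decompose h/1: q(0, h(q(0, t))) =?= q(0, y1).
Decompose q/2: 0 =?= 0,  h(q(0, t)) =?= y1.
Delete trivial equation 0 =?= 0.
Bind y1 := h(q(0, t)); no other remaining equation mentions y1.
Decompose q/2: h(t) =?= h(q(d, d)),  q(p, y2) =?= q(q(d, y2), 0).
Decompose h/1: t =?= q(d, d).
Bind t := q(d, d); no other remaining equation mentions t. Substituting into the earlier bindings gives x1 := q(d, d), y1 := h(q(0, q(d, d))).
Decompose q/2: p =?= q(d, y2),  y2 =?= 0.
Bind p := q(d, y2); no other remaining equation mentions p.
Bind y2 := 0. Substituting into the earlier binding gives p := q(d, 0).
MGU = { x1 ↦ q(d, d), y1 ↦ h(q(0, q(d, d))), t ↦ q(d, d), p ↦ q(d, 0), y2 ↦ 0 }, so p ↦ q(d, 0).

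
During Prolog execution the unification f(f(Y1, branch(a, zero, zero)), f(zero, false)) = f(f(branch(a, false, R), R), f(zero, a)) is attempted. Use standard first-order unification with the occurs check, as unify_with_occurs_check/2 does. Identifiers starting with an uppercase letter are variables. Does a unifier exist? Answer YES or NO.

NO

Decompose f/2: f(Y1, branch(a, zero, zero)) = f(branch(a, false, R), R),  f(zero, false) = f(zero, a).
Decompose f/2: Y1 = branch(a, false, R),  branch(a, zero, zero) = R.
Bind Y1 := branch(a, false, R); no other remaining equation mentions Y1.
Bind R := branch(a, zero, zero); no other remaining equation mentions R. Substituting into the earlier binding gives Y1 := branch(a, false, branch(a, zero, zero)).
Decompose f/2: zero = zero,  false = a.
Delete trivial equation zero = zero.
Clash: constants false and a differ; no unifier exists.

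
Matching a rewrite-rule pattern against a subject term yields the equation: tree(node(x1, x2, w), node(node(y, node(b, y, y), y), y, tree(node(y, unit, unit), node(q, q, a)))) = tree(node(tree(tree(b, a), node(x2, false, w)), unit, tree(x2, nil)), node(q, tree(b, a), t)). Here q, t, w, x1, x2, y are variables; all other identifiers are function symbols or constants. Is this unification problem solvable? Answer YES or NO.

YES

Decompose tree/2: node(x1, x2, w) = node(tree(tree(b, a), node(x2, false, w)), unit, tree(x2, nil)),  node(node(y, node(b, y, y), y), y, tree(node(y, unit, unit), node(q, q, a))) = node(q, tree(b, a), t).
Decompose node/3: x1 = tree(tree(b, a), node(x2, false, w)),  x2 = unit,  w = tree(x2, nil).
Bind x1 := tree(tree(b, a), node(x2, false, w)); no other remaining equation mentions x1.
Bind x2 := unit; substituting into the one remaining equation that mentions x2 gives: w = tree(unit, nil). Substituting into the earlier binding gives x1 := tree(tree(b, a), node(unit, false, w)).
Bind w := tree(unit, nil); no other remaining equation mentions w. Substituting into the earlier binding gives x1 := tree(tree(b, a), node(unit, false, tree(unit, nil))).
Decompose node/3: node(y, node(b, y, y), y) = q,  y = tree(b, a),  tree(node(y, unit, unit), node(q, q, a)) = t.
Bind q := node(y, node(b, y, y), y); substituting into the one remaining equation that mentions q gives: tree(node(y, unit, unit), node(node(y, node(b, y, y), y), node(y, node(b, y, y), y), a)) = t.
Bind y := tree(b, a); substituting into the remaining equation gives: tree(node(tree(b, a), unit, unit), node(node(tree(b, a), node(b, tree(b, a), tree(b, a)), tree(b, a)), node(tree(b, a), node(b, tree(b, a), tree(b, a)), tree(b, a)), a)) = t. Substituting into the earlier binding gives q := node(tree(b, a), node(b, tree(b, a), tree(b, a)), tree(b, a)).
Bind t := tree(node(tree(b, a), unit, unit), node(node(tree(b, a), node(b, tree(b, a), tree(b, a)), tree(b, a)), node(tree(b, a), node(b, tree(b, a), tree(b, a)), tree(b, a)), a)).
No equations remain and no clash or occurs-check failure arose, so a unifier exists.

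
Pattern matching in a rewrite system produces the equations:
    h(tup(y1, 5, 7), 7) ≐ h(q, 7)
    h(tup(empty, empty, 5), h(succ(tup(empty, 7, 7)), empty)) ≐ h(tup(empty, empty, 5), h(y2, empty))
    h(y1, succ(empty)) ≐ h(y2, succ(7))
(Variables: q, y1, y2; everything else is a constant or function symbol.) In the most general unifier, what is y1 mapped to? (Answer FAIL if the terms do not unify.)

FAIL

Decompose h/2: tup(y1, 5, 7) ≐ q,  7 ≐ 7.
Bind q := tup(y1, 5, 7); no other remaining equation mentions q.
Delete trivial equation 7 ≐ 7.
Decompose h/2: tup(empty, empty, 5) ≐ tup(empty, empty, 5),  h(succ(tup(empty, 7, 7)), empty) ≐ h(y2, empty).
Delete trivial equation tup(empty, empty, 5) ≐ tup(empty, empty, 5).
Decompose h/2: succ(tup(empty, 7, 7)) ≐ y2,  empty ≐ empty.
Bind y2 := succ(tup(empty, 7, 7)); substituting into the one remaining equation that mentions y2 gives: h(y1, succ(empty)) ≐ h(succ(tup(empty, 7, 7)), succ(7)).
Delete trivial equation empty ≐ empty.
Decompose h/2: y1 ≐ succ(tup(empty, 7, 7)),  succ(empty) ≐ succ(7).
Bind y1 := succ(tup(empty, 7, 7)); no other remaining equation mentions y1. Substituting into the earlier binding gives q := tup(succ(tup(empty, 7, 7)), 5, 7).
Decompose succ/1: empty ≐ 7.
Clash: constants empty and 7 differ; no unifier exists.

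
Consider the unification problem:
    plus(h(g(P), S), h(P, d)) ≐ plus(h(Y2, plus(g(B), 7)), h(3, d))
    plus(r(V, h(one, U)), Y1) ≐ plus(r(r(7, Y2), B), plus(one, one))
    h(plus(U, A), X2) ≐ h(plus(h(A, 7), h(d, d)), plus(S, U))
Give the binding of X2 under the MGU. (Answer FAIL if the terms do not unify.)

plus(plus(g(h(one, h(h(d, d), 7))), 7), h(h(d, d), 7))

Decompose plus/2: h(g(P), S) ≐ h(Y2, plus(g(B), 7)),  h(P, d) ≐ h(3, d).
Decompose h/2: g(P) ≐ Y2,  S ≐ plus(g(B), 7).
Bind Y2 := g(P); substituting into the one remaining equation that mentions Y2 gives: plus(r(V, h(one, U)), Y1) ≐ plus(r(r(7, g(P)), B), plus(one, one)).
Bind S := plus(g(B), 7); substituting into the one remaining equation that mentions S gives: h(plus(U, A), X2) ≐ h(plus(h(A, 7), h(d, d)), plus(plus(g(B), 7), U)).
Decompose h/2: P ≐ 3,  d ≐ d.
Bind P := 3; substituting into the one remaining equation that mentions P gives: plus(r(V, h(one, U)), Y1) ≐ plus(r(r(7, g(3)), B), plus(one, one)). Substituting into the earlier binding gives Y2 := g(3).
Delete trivial equation d ≐ d.
Decompose plus/2: r(V, h(one, U)) ≐ r(r(7, g(3)), B),  Y1 ≐ plus(one, one).
Decompose r/2: V ≐ r(7, g(3)),  h(one, U) ≐ B.
Bind V := r(7, g(3)); no other remaining equation mentions V.
Bind B := h(one, U); substituting into the one remaining equation that mentions B gives: h(plus(U, A), X2) ≐ h(plus(h(A, 7), h(d, d)), plus(plus(g(h(one, U)), 7), U)). Substituting into the earlier binding gives S := plus(g(h(one, U)), 7).
Bind Y1 := plus(one, one); no other remaining equation mentions Y1.
Decompose h/2: plus(U, A) ≐ plus(h(A, 7), h(d, d)),  X2 ≐ plus(plus(g(h(one, U)), 7), U).
Decompose plus/2: U ≐ h(A, 7),  A ≐ h(d, d).
Bind U := h(A, 7); substituting into the one remaining equation that mentions U gives: X2 ≐ plus(plus(g(h(one, h(A, 7))), 7), h(A, 7)). Substituting into the earlier bindings gives S := plus(g(h(one, h(A, 7))), 7), B := h(one, h(A, 7)).
Bind A := h(d, d); substituting into the remaining equation gives: X2 ≐ plus(plus(g(h(one, h(h(d, d), 7))), 7), h(h(d, d), 7)). Substituting into the earlier bindings gives S := plus(g(h(one, h(h(d, d), 7))), 7), B := h(one, h(h(d, d), 7)), U := h(h(d, d), 7).
Bind X2 := plus(plus(g(h(one, h(h(d, d), 7))), 7), h(h(d, d), 7)).
MGU = { Y2 := g(3), S := plus(g(h(one, h(h(d, d), 7))), 7), P := 3, V := r(7, g(3)), B := h(one, h(h(d, d), 7)), Y1 := plus(one, one), U := h(h(d, d), 7), A := h(d, d), X2 := plus(plus(g(h(one, h(h(d, d), 7))), 7), h(h(d, d), 7)) }, so X2 := plus(plus(g(h(one, h(h(d, d), 7))), 7), h(h(d, d), 7)).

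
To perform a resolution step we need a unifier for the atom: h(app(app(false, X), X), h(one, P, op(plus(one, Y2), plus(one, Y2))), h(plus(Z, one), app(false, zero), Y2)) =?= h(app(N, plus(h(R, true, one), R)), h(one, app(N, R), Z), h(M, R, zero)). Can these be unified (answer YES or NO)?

Decompose h/3: app(app(false, X), X) =?= app(N, plus(h(R, true, one), R)),  h(one, P, op(plus(one, Y2), plus(one, Y2))) =?= h(one, app(N, R), Z),  h(plus(Z, one), app(false, zero), Y2) =?= h(M, R, zero).
Decompose app/2: app(false, X) =?= N,  X =?= plus(h(R, true, one), R).
Bind N := app(false, X); substituting into the one remaining equation that mentions N gives: h(one, P, op(plus(one, Y2), plus(one, Y2))) =?= h(one, app(app(false, X), R), Z).
Bind X := plus(h(R, true, one), R); substituting into the one remaining equation that mentions X gives: h(one, P, op(plus(one, Y2), plus(one, Y2))) =?= h(one, app(app(false, plus(h(R, true, one), R)), R), Z). Substituting into the earlier binding gives N := app(false, plus(h(R, true, one), R)).
Decompose h/3: one =?= one,  P =?= app(app(false, plus(h(R, true, one), R)), R),  op(plus(one, Y2), plus(one, Y2)) =?= Z.
Delete trivial equation one =?= one.
Bind P := app(app(false, plus(h(R, true, one), R)), R); no other remaining equation mentions P.
Bind Z := op(plus(one, Y2), plus(one, Y2)); substituting into the remaining equation gives: h(plus(op(plus(one, Y2), plus(one, Y2)), one), app(false, zero), Y2) =?= h(M, R, zero).
Decompose h/3: plus(op(plus(one, Y2), plus(one, Y2)), one) =?= M,  app(false, zero) =?= R,  Y2 =?= zero.
Bind M := plus(op(plus(one, Y2), plus(one, Y2)), one); no other remaining equation mentions M.
Bind R := app(false, zero); no other remaining equation mentions R. Substituting into the earlier bindings gives N := app(false, plus(h(app(false, zero), true, one), app(false, zero))), X := plus(h(app(false, zero), true, one), app(false, zero)), P := app(app(false, plus(h(app(false, zero), true, one), app(false, zero))), app(false, zero)).
Bind Y2 := zero. Substituting into the earlier bindings gives Z := op(plus(one, zero), plus(one, zero)), M := plus(op(plus(one, zero), plus(one, zero)), one).
No equations remain and no clash or occurs-check failure arose, so a unifier exists.

YES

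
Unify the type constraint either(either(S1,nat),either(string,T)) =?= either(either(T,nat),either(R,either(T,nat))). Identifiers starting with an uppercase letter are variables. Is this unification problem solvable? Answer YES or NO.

Decompose either/2: either(S1,nat) =?= either(T,nat),  either(string,T) =?= either(R,either(T,nat)).
Decompose either/2: S1 =?= T,  nat =?= nat.
Bind S1 := T; no other remaining equation mentions S1.
Delete trivial equation nat =?= nat.
Decompose either/2: string =?= R,  T =?= either(T,nat).
Bind R := string; no other remaining equation mentions R.
Occurs check fails: T occurs in either(T,nat); the equation T =?= either(T,nat) has no finite solution.

NO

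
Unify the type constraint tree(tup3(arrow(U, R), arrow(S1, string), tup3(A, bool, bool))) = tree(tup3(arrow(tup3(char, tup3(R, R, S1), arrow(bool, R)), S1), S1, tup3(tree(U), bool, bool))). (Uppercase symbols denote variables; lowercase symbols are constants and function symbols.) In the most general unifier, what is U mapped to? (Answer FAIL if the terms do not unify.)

FAIL

Decompose tree/1: tup3(arrow(U, R), arrow(S1, string), tup3(A, bool, bool)) = tup3(arrow(tup3(char, tup3(R, R, S1), arrow(bool, R)), S1), S1, tup3(tree(U), bool, bool)).
Decompose tup3/3: arrow(U, R) = arrow(tup3(char, tup3(R, R, S1), arrow(bool, R)), S1),  arrow(S1, string) = S1,  tup3(A, bool, bool) = tup3(tree(U), bool, bool).
Decompose arrow/2: U = tup3(char, tup3(R, R, S1), arrow(bool, R)),  R = S1.
Bind U := tup3(char, tup3(R, R, S1), arrow(bool, R)); substituting into the one remaining equation that mentions U gives: tup3(A, bool, bool) = tup3(tree(tup3(char, tup3(R, R, S1), arrow(bool, R))), bool, bool).
Bind R := S1; substituting into the one remaining equation that mentions R gives: tup3(A, bool, bool) = tup3(tree(tup3(char, tup3(S1, S1, S1), arrow(bool, S1))), bool, bool). Substituting into the earlier binding gives U := tup3(char, tup3(S1, S1, S1), arrow(bool, S1)).
Occurs check fails: S1 occurs in arrow(S1, string); the equation S1 = arrow(S1, string) has no finite solution.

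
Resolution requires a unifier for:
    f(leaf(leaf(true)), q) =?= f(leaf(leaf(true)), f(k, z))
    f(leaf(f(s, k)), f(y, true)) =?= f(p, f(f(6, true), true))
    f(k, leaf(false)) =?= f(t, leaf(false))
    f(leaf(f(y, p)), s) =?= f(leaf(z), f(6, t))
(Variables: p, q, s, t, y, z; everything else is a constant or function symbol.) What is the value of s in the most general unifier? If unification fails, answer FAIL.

f(6, k)

Decompose f/2: leaf(leaf(true)) =?= leaf(leaf(true)),  q =?= f(k, z).
Delete trivial equation leaf(leaf(true)) =?= leaf(leaf(true)).
Bind q := f(k, z); no other remaining equation mentions q.
Decompose f/2: leaf(f(s, k)) =?= p,  f(y, true) =?= f(f(6, true), true).
Bind p := leaf(f(s, k)); substituting into the one remaining equation that mentions p gives: f(leaf(f(y, leaf(f(s, k)))), s) =?= f(leaf(z), f(6, t)).
Decompose f/2: y =?= f(6, true),  true =?= true.
Bind y := f(6, true); substituting into the one remaining equation that mentions y gives: f(leaf(f(f(6, true), leaf(f(s, k)))), s) =?= f(leaf(z), f(6, t)).
Delete trivial equation true =?= true.
Decompose f/2: k =?= t,  leaf(false) =?= leaf(false).
Bind t := k; substituting into the one remaining equation that mentions t gives: f(leaf(f(f(6, true), leaf(f(s, k)))), s) =?= f(leaf(z), f(6, k)).
Delete trivial equation leaf(false) =?= leaf(false).
Decompose f/2: leaf(f(f(6, true), leaf(f(s, k)))) =?= leaf(z),  s =?= f(6, k).
Decompose leaf/1: f(f(6, true), leaf(f(s, k))) =?= z.
Bind z := f(f(6, true), leaf(f(s, k))); no other remaining equation mentions z. Substituting into the earlier binding gives q := f(k, f(f(6, true), leaf(f(s, k)))).
Bind s := f(6, k). Substituting into the earlier bindings gives q := f(k, f(f(6, true), leaf(f(f(6, k), k)))), p := leaf(f(f(6, k), k)), z := f(f(6, true), leaf(f(f(6, k), k))).
MGU = { q -> f(k, f(f(6, true), leaf(f(f(6, k), k)))), p -> leaf(f(f(6, k), k)), y -> f(6, true), t -> k, z -> f(f(6, true), leaf(f(f(6, k), k))), s -> f(6, k) }, so s -> f(6, k).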